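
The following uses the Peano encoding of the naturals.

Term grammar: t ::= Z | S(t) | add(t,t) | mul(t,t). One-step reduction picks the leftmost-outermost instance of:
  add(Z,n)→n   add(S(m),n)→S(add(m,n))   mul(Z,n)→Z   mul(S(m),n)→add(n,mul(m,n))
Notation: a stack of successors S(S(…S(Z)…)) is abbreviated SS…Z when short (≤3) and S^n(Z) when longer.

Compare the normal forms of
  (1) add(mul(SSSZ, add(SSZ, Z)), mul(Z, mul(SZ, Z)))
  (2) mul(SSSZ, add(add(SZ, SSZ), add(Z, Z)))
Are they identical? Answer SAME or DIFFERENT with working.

Answer: DIFFERENT — A ⇓ S^6(Z), B ⇓ S^9(Z)

Derivation:
Term A:
  start: add(mul(SSSZ, add(SSZ, Z)), mul(Z, mul(SZ, Z)))
  →1  add(add(add(SSZ, Z), mul(SSZ, add(SSZ, Z))), mul(Z, mul(SZ, Z)))
  →2  add(add(S(add(SZ, Z)), mul(SSZ, add(SSZ, Z))), mul(Z, mul(SZ, Z)))
  →3  add(S(add(add(SZ, Z), mul(SSZ, add(SSZ, Z)))), mul(Z, mul(SZ, Z)))
  →4  S(add(add(add(SZ, Z), mul(SSZ, add(SSZ, Z))), mul(Z, mul(SZ, Z))))
  →5  S(add(add(S(add(Z, Z)), mul(SSZ, add(SSZ, Z))), mul(Z, mul(SZ, Z))))
  →6  S(add(S(add(add(Z, Z), mul(SSZ, add(SSZ, Z)))), mul(Z, mul(SZ, Z))))
  →7  S(S(add(add(add(Z, Z), mul(SSZ, add(SSZ, Z))), mul(Z, mul(SZ, Z)))))
  →8  S(S(add(add(Z, mul(SSZ, add(SSZ, Z))), mul(Z, mul(SZ, Z)))))
  →9  S(S(add(mul(SSZ, add(SSZ, Z)), mul(Z, mul(SZ, Z)))))
  →10  S(S(add(add(add(SSZ, Z), mul(SZ, add(SSZ, Z))), mul(Z, mul(SZ, Z)))))
  →11  S(S(add(add(S(add(SZ, Z)), mul(SZ, add(SSZ, Z))), mul(Z, mul(SZ, Z)))))
  →12  S(S(add(S(add(add(SZ, Z), mul(SZ, add(SSZ, Z)))), mul(Z, mul(SZ, Z)))))
  →13  S(S(S(add(add(add(SZ, Z), mul(SZ, add(SSZ, Z))), mul(Z, mul(SZ, Z))))))
  →14  S(S(S(add(add(S(add(Z, Z)), mul(SZ, add(SSZ, Z))), mul(Z, mul(SZ, Z))))))
  →15  S(S(S(add(S(add(add(Z, Z), mul(SZ, add(SSZ, Z)))), mul(Z, mul(SZ, Z))))))
  →16  S(S(S(S(add(add(add(Z, Z), mul(SZ, add(SSZ, Z))), mul(Z, mul(SZ, Z)))))))
  →17  S(S(S(S(add(add(Z, mul(SZ, add(SSZ, Z))), mul(Z, mul(SZ, Z)))))))
  →18  S(S(S(S(add(mul(SZ, add(SSZ, Z)), mul(Z, mul(SZ, Z)))))))
  →19  S(S(S(S(add(add(add(SSZ, Z), mul(Z, add(SSZ, Z))), mul(Z, mul(SZ, Z)))))))
  →20  S(S(S(S(add(add(S(add(SZ, Z)), mul(Z, add(SSZ, Z))), mul(Z, mul(SZ, Z)))))))
  →21  S(S(S(S(add(S(add(add(SZ, Z), mul(Z, add(SSZ, Z)))), mul(Z, mul(SZ, Z)))))))
  →22  S(S(S(S(S(add(add(add(SZ, Z), mul(Z, add(SSZ, Z))), mul(Z, mul(SZ, Z))))))))
  →23  S(S(S(S(S(add(add(S(add(Z, Z)), mul(Z, add(SSZ, Z))), mul(Z, mul(SZ, Z))))))))
  →24  S(S(S(S(S(add(S(add(add(Z, Z), mul(Z, add(SSZ, Z)))), mul(Z, mul(SZ, Z))))))))
  →25  S(S(S(S(S(S(add(add(add(Z, Z), mul(Z, add(SSZ, Z))), mul(Z, mul(SZ, Z)))))))))
  →26  S(S(S(S(S(S(add(add(Z, mul(Z, add(SSZ, Z))), mul(Z, mul(SZ, Z)))))))))
  →27  S(S(S(S(S(S(add(mul(Z, add(SSZ, Z)), mul(Z, mul(SZ, Z)))))))))
  →28  S(S(S(S(S(S(add(Z, mul(Z, mul(SZ, Z)))))))))
  →29  S(S(S(S(S(S(mul(Z, mul(SZ, Z))))))))
  →30  S^6(Z)

Term B:
  start: mul(SSSZ, add(add(SZ, SSZ), add(Z, Z)))
  →1  add(add(add(SZ, SSZ), add(Z, Z)), mul(SSZ, add(add(SZ, SSZ), add(Z, Z))))
  →2  add(add(S(add(Z, SSZ)), add(Z, Z)), mul(SSZ, add(add(SZ, SSZ), add(Z, Z))))
  →3  add(S(add(add(Z, SSZ), add(Z, Z))), mul(SSZ, add(add(SZ, SSZ), add(Z, Z))))
  →4  S(add(add(add(Z, SSZ), add(Z, Z)), mul(SSZ, add(add(SZ, SSZ), add(Z, Z)))))
  →5  S(add(add(SSZ, add(Z, Z)), mul(SSZ, add(add(SZ, SSZ), add(Z, Z)))))
  →6  S(add(S(add(SZ, add(Z, Z))), mul(SSZ, add(add(SZ, SSZ), add(Z, Z)))))
  →7  S(S(add(add(SZ, add(Z, Z)), mul(SSZ, add(add(SZ, SSZ), add(Z, Z))))))
  →8  S(S(add(S(add(Z, add(Z, Z))), mul(SSZ, add(add(SZ, SSZ), add(Z, Z))))))
  →9  S(S(S(add(add(Z, add(Z, Z)), mul(SSZ, add(add(SZ, SSZ), add(Z, Z)))))))
  →10  S(S(S(add(add(Z, Z), mul(SSZ, add(add(SZ, SSZ), add(Z, Z)))))))
  →11  S(S(S(add(Z, mul(SSZ, add(add(SZ, SSZ), add(Z, Z)))))))
  →12  S(S(S(mul(SSZ, add(add(SZ, SSZ), add(Z, Z))))))
  →13  S(S(S(add(add(add(SZ, SSZ), add(Z, Z)), mul(SZ, add(add(SZ, SSZ), add(Z, Z)))))))
  →14  S(S(S(add(add(S(add(Z, SSZ)), add(Z, Z)), mul(SZ, add(add(SZ, SSZ), add(Z, Z)))))))
  →15  S(S(S(add(S(add(add(Z, SSZ), add(Z, Z))), mul(SZ, add(add(SZ, SSZ), add(Z, Z)))))))
  →16  S(S(S(S(add(add(add(Z, SSZ), add(Z, Z)), mul(SZ, add(add(SZ, SSZ), add(Z, Z))))))))
  →17  S(S(S(S(add(add(SSZ, add(Z, Z)), mul(SZ, add(add(SZ, SSZ), add(Z, Z))))))))
  →18  S(S(S(S(add(S(add(SZ, add(Z, Z))), mul(SZ, add(add(SZ, SSZ), add(Z, Z))))))))
  →19  S(S(S(S(S(add(add(SZ, add(Z, Z)), mul(SZ, add(add(SZ, SSZ), add(Z, Z)))))))))
  →20  S(S(S(S(S(add(S(add(Z, add(Z, Z))), mul(SZ, add(add(SZ, SSZ), add(Z, Z)))))))))
  →21  S(S(S(S(S(S(add(add(Z, add(Z, Z)), mul(SZ, add(add(SZ, SSZ), add(Z, Z))))))))))
  →22  S(S(S(S(S(S(add(add(Z, Z), mul(SZ, add(add(SZ, SSZ), add(Z, Z))))))))))
  →23  S(S(S(S(S(S(add(Z, mul(SZ, add(add(SZ, SSZ), add(Z, Z))))))))))
  →24  S(S(S(S(S(S(mul(SZ, add(add(SZ, SSZ), add(Z, Z)))))))))
  →25  S(S(S(S(S(S(add(add(add(SZ, SSZ), add(Z, Z)), mul(Z, add(add(SZ, SSZ), add(Z, Z))))))))))
  →26  S(S(S(S(S(S(add(add(S(add(Z, SSZ)), add(Z, Z)), mul(Z, add(add(SZ, SSZ), add(Z, Z))))))))))
  →27  S(S(S(S(S(S(add(S(add(add(Z, SSZ), add(Z, Z))), mul(Z, add(add(SZ, SSZ), add(Z, Z))))))))))
  →28  S(S(S(S(S(S(S(add(add(add(Z, SSZ), add(Z, Z)), mul(Z, add(add(SZ, SSZ), add(Z, Z)))))))))))
  →29  S(S(S(S(S(S(S(add(add(SSZ, add(Z, Z)), mul(Z, add(add(SZ, SSZ), add(Z, Z)))))))))))
  →30  S(S(S(S(S(S(S(add(S(add(SZ, add(Z, Z))), mul(Z, add(add(SZ, SSZ), add(Z, Z)))))))))))
  →31  S(S(S(S(S(S(S(S(add(add(SZ, add(Z, Z)), mul(Z, add(add(SZ, SSZ), add(Z, Z))))))))))))
  →32  S(S(S(S(S(S(S(S(add(S(add(Z, add(Z, Z))), mul(Z, add(add(SZ, SSZ), add(Z, Z))))))))))))
  →33  S(S(S(S(S(S(S(S(S(add(add(Z, add(Z, Z)), mul(Z, add(add(SZ, SSZ), add(Z, Z)))))))))))))
  →34  S(S(S(S(S(S(S(S(S(add(add(Z, Z), mul(Z, add(add(SZ, SSZ), add(Z, Z)))))))))))))
  →35  S(S(S(S(S(S(S(S(S(add(Z, mul(Z, add(add(SZ, SSZ), add(Z, Z)))))))))))))
  →36  S(S(S(S(S(S(S(S(S(mul(Z, add(add(SZ, SSZ), add(Z, Z))))))))))))
  →37  S^9(Z)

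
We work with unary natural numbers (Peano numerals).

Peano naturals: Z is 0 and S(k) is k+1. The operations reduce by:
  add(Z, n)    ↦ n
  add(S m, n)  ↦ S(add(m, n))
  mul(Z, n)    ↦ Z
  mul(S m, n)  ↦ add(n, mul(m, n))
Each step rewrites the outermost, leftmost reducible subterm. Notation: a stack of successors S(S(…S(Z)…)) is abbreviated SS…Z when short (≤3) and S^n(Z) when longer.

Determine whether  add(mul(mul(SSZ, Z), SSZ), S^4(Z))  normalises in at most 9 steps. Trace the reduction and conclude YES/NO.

Answer: YES — reaches normal form S^4(Z) in 7 ≤ 9 steps

Reduction:
  start: add(mul(mul(SSZ, Z), SSZ), S^4(Z))
  →1  add(mul(add(Z, mul(SZ, Z)), SSZ), S^4(Z))
  →2  add(mul(mul(SZ, Z), SSZ), S^4(Z))
  →3  add(mul(add(Z, mul(Z, Z)), SSZ), S^4(Z))
  →4  add(mul(mul(Z, Z), SSZ), S^4(Z))
  →5  add(mul(Z, SSZ), S^4(Z))
  →6  add(Z, S^4(Z))
  →7  S^4(Z)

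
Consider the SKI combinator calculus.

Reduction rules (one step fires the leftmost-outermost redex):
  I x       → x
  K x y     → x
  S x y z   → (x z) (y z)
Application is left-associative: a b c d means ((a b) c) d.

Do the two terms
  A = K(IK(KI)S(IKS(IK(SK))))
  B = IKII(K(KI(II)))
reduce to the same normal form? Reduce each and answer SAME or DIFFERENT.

Term A:
  start: K(IK(KI)S(IKS(IK(SK))))
  step 1: K(K(KI)S(IKS(IK(SK))))
  step 2: K(KI(IKS(IK(SK))))
  step 3: KI

Term B:
  start: IKII(K(KI(II)))
  step 1: KII(K(KI(II)))
  step 2: I(K(KI(II)))
  step 3: K(KI(II))
  step 4: KI

Answer: SAME — A ⇓ KI, B ⇓ KI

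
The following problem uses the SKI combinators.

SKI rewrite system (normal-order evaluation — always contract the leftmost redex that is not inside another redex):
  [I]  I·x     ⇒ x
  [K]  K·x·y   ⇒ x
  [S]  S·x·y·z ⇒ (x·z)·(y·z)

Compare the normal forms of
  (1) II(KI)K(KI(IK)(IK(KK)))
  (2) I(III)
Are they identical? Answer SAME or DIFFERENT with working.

Answer: DIFFERENT — A ⇓ K(KK), B ⇓ I

Reduction:
Term A:
  start: II(KI)K(KI(IK)(IK(KK)))
  step 1: I(KI)K(KI(IK)(IK(KK)))
  step 2: KIK(KI(IK)(IK(KK)))
  step 3: I(KI(IK)(IK(KK)))
  step 4: KI(IK)(IK(KK))
  step 5: I(IK(KK))
  step 6: IK(KK)
  step 7: K(KK)

Term B:
  start: I(III)
  step 1: III
  step 2: II
  step 3: I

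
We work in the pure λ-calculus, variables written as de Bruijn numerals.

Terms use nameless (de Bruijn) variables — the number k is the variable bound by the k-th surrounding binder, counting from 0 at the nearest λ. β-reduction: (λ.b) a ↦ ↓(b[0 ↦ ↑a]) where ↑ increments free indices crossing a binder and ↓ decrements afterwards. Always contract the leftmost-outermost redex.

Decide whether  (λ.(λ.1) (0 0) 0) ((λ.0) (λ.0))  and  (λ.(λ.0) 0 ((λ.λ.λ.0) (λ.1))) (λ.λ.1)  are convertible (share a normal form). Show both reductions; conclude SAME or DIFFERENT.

Answer: DIFFERENT — A ⇓ λ.0, B ⇓ λ.λ.λ.0

Reduction:
Term A:
  start: (λ.(λ.1) (0 0) 0) ((λ.0) (λ.0))
  →1  (λ.(λ.0) (λ.0)) ((λ.0) (λ.0) ((λ.0) (λ.0))) ((λ.0) (λ.0))
  →2  (λ.0) (λ.0) ((λ.0) (λ.0))
  →3  (λ.0) ((λ.0) (λ.0))
  →4  (λ.0) (λ.0)
  →5  λ.0

Term B:
  start: (λ.(λ.0) 0 ((λ.λ.λ.0) (λ.1))) (λ.λ.1)
  →1  (λ.0) (λ.λ.1) ((λ.λ.λ.0) (λ.λ.λ.1))
  →2  (λ.λ.1) ((λ.λ.λ.0) (λ.λ.λ.1))
  →3  λ.(λ.λ.λ.0) (λ.λ.λ.1)
  →4  λ.λ.λ.0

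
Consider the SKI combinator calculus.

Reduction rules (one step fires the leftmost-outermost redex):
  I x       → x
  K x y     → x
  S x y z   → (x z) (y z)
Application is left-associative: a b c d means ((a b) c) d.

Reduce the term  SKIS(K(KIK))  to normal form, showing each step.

  start: SKIS(K(KIK))
  →1  KS(IS)(K(KIK))
  →2  S(K(KIK))
  →3  S(KI)

Answer: normal form = S(KI)  (in 3 steps)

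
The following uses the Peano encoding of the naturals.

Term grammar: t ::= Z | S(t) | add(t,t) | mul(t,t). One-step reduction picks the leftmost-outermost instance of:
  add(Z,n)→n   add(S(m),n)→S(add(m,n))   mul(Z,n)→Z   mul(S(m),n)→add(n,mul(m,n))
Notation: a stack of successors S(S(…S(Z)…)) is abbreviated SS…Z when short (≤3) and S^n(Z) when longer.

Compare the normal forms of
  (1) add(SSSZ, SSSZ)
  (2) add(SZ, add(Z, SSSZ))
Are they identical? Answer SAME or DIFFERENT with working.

Answer: DIFFERENT — A ⇓ S^6(Z), B ⇓ S^4(Z)

Derivation:
Term A:
  start: add(SSSZ, SSSZ)
  step 1: S(add(SSZ, SSSZ))
  step 2: S(S(add(SZ, SSSZ)))
  step 3: S(S(S(add(Z, SSSZ))))
  step 4: S^6(Z)

Term B:
  start: add(SZ, add(Z, SSSZ))
  step 1: S(add(Z, add(Z, SSSZ)))
  step 2: S(add(Z, SSSZ))
  step 3: S^4(Z)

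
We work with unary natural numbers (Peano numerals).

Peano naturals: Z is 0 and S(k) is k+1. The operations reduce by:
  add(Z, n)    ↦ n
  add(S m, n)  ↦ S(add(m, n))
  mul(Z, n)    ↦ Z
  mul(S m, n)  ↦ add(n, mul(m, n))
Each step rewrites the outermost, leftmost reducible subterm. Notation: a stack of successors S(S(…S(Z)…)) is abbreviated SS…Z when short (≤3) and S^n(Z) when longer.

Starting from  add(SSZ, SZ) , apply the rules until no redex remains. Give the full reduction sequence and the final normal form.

  start: add(SSZ, SZ)
  [1] S(add(SZ, SZ))
  [2] S(S(add(Z, SZ)))
  [3] SSSZ

Answer: normal form = SSSZ  (in 3 steps)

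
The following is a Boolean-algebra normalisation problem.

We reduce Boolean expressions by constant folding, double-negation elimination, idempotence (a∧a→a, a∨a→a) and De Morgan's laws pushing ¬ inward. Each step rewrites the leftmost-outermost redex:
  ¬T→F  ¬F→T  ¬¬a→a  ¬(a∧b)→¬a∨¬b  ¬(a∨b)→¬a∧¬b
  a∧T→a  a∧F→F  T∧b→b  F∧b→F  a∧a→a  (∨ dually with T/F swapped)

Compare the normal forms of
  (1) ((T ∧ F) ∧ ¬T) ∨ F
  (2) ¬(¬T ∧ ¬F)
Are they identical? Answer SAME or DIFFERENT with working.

Term A:
  start: ((T ∧ F) ∧ ¬T) ∨ F
  step 1: (T ∧ F) ∧ ¬T
  step 2: F ∧ ¬T
  step 3: F

Term B:
  start: ¬(¬T ∧ ¬F)
  step 1: ¬¬T ∨ ¬¬F
  step 2: T ∨ ¬¬F
  step 3: T

Answer: DIFFERENT — A ⇓ F, B ⇓ T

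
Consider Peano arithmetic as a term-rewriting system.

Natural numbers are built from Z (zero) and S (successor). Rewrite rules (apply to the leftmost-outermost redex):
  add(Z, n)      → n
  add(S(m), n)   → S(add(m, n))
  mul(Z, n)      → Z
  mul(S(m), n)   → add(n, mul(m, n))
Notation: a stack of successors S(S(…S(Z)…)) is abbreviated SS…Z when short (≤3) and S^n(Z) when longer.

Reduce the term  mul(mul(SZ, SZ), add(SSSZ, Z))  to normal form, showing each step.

Answer: normal form = SSSZ  (in 14 steps)

Working:
  start: mul(mul(SZ, SZ), add(SSSZ, Z))
  [1] mul(add(SZ, mul(Z, SZ)), add(SSSZ, Z))
  [2] mul(S(add(Z, mul(Z, SZ))), add(SSSZ, Z))
  [3] add(add(SSSZ, Z), mul(add(Z, mul(Z, SZ)), add(SSSZ, Z)))
  [4] add(S(add(SSZ, Z)), mul(add(Z, mul(Z, SZ)), add(SSSZ, Z)))
  [5] S(add(add(SSZ, Z), mul(add(Z, mul(Z, SZ)), add(SSSZ, Z))))
  [6] S(add(S(add(SZ, Z)), mul(add(Z, mul(Z, SZ)), add(SSSZ, Z))))
  [7] S(S(add(add(SZ, Z), mul(add(Z, mul(Z, SZ)), add(SSSZ, Z)))))
  [8] S(S(add(S(add(Z, Z)), mul(add(Z, mul(Z, SZ)), add(SSSZ, Z)))))
  [9] S(S(S(add(add(Z, Z), mul(add(Z, mul(Z, SZ)), add(SSSZ, Z))))))
  [10] S(S(S(add(Z, mul(add(Z, mul(Z, SZ)), add(SSSZ, Z))))))
  [11] S(S(S(mul(add(Z, mul(Z, SZ)), add(SSSZ, Z)))))
  [12] S(S(S(mul(mul(Z, SZ), add(SSSZ, Z)))))
  [13] S(S(S(mul(Z, add(SSSZ, Z)))))
  [14] SSSZ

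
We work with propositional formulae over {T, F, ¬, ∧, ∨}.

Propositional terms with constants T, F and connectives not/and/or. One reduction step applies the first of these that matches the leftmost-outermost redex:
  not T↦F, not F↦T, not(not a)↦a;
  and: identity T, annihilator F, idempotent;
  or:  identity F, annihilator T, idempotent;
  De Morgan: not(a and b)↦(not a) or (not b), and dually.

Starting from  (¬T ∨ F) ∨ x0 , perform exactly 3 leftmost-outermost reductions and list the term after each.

Answer: after 3 steps: x0

Derivation:
  start: (¬T ∨ F) ∨ x0
  →1  ¬T ∨ x0
  →2  F ∨ x0
  →3  x0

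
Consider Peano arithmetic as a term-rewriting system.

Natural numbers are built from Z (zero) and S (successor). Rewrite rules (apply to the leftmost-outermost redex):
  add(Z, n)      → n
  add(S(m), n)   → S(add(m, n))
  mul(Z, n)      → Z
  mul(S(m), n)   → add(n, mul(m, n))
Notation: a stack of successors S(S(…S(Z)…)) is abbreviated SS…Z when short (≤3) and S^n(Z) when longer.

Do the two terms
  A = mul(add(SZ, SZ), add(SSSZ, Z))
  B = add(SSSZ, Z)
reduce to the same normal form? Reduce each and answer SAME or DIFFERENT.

Answer: DIFFERENT — A ⇓ S^6(Z), B ⇓ SSSZ

Working:
Term A:
  start: mul(add(SZ, SZ), add(SSSZ, Z))
  step 1: mul(S(add(Z, SZ)), add(SSSZ, Z))
  step 2: add(add(SSSZ, Z), mul(add(Z, SZ), add(SSSZ, Z)))
  step 3: add(S(add(SSZ, Z)), mul(add(Z, SZ), add(SSSZ, Z)))
  step 4: S(add(add(SSZ, Z), mul(add(Z, SZ), add(SSSZ, Z))))
  step 5: S(add(S(add(SZ, Z)), mul(add(Z, SZ), add(SSSZ, Z))))
  step 6: S(S(add(add(SZ, Z), mul(add(Z, SZ), add(SSSZ, Z)))))
  step 7: S(S(add(S(add(Z, Z)), mul(add(Z, SZ), add(SSSZ, Z)))))
  step 8: S(S(S(add(add(Z, Z), mul(add(Z, SZ), add(SSSZ, Z))))))
  step 9: S(S(S(add(Z, mul(add(Z, SZ), add(SSSZ, Z))))))
  step 10: S(S(S(mul(add(Z, SZ), add(SSSZ, Z)))))
  step 11: S(S(S(mul(SZ, add(SSSZ, Z)))))
  step 12: S(S(S(add(add(SSSZ, Z), mul(Z, add(SSSZ, Z))))))
  step 13: S(S(S(add(S(add(SSZ, Z)), mul(Z, add(SSSZ, Z))))))
  step 14: S(S(S(S(add(add(SSZ, Z), mul(Z, add(SSSZ, Z)))))))
  step 15: S(S(S(S(add(S(add(SZ, Z)), mul(Z, add(SSSZ, Z)))))))
  step 16: S(S(S(S(S(add(add(SZ, Z), mul(Z, add(SSSZ, Z))))))))
  step 17: S(S(S(S(S(add(S(add(Z, Z)), mul(Z, add(SSSZ, Z))))))))
  step 18: S(S(S(S(S(S(add(add(Z, Z), mul(Z, add(SSSZ, Z)))))))))
  step 19: S(S(S(S(S(S(add(Z, mul(Z, add(SSSZ, Z)))))))))
  step 20: S(S(S(S(S(S(mul(Z, add(SSSZ, Z))))))))
  step 21: S^6(Z)

Term B:
  start: add(SSSZ, Z)
  step 1: S(add(SSZ, Z))
  step 2: S(S(add(SZ, Z)))
  step 3: S(S(S(add(Z, Z))))
  step 4: SSSZ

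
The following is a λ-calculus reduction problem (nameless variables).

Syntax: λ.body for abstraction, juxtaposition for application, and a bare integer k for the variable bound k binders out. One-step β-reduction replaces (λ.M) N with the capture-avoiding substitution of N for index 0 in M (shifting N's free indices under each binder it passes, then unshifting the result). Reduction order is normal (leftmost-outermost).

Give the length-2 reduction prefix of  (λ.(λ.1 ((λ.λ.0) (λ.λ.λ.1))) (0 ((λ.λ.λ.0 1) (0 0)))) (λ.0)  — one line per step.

  start: (λ.(λ.1 ((λ.λ.0) (λ.λ.λ.1))) (0 ((λ.λ.λ.0 1) (0 0)))) (λ.0)
  →1  (λ.(λ.0) ((λ.λ.0) (λ.λ.λ.1))) ((λ.0) ((λ.λ.λ.0 1) ((λ.0) (λ.0))))
  →2  (λ.0) ((λ.λ.0) (λ.λ.λ.1))

Answer: after 2 steps: (λ.0) ((λ.λ.0) (λ.λ.λ.1))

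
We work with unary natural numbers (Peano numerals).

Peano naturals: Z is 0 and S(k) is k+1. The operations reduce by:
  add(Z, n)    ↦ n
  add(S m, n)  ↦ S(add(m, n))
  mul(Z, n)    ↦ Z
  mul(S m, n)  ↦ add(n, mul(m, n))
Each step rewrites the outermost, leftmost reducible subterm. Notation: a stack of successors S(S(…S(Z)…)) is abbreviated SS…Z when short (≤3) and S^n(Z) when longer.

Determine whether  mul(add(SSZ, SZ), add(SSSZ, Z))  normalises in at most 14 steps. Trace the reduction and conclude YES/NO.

Answer: NO — after 14 steps the term is S(S(S(S(add(add(SSZ, Z), mul(add(Z, SZ), add(SSSZ, Z))))))), not yet normal

Derivation:
  start: mul(add(SSZ, SZ), add(SSSZ, Z))
  [1] mul(S(add(SZ, SZ)), add(SSSZ, Z))
  [2] add(add(SSSZ, Z), mul(add(SZ, SZ), add(SSSZ, Z)))
  [3] add(S(add(SSZ, Z)), mul(add(SZ, SZ), add(SSSZ, Z)))
  [4] S(add(add(SSZ, Z), mul(add(SZ, SZ), add(SSSZ, Z))))
  [5] S(add(S(add(SZ, Z)), mul(add(SZ, SZ), add(SSSZ, Z))))
  [6] S(S(add(add(SZ, Z), mul(add(SZ, SZ), add(SSSZ, Z)))))
  [7] S(S(add(S(add(Z, Z)), mul(add(SZ, SZ), add(SSSZ, Z)))))
  [8] S(S(S(add(add(Z, Z), mul(add(SZ, SZ), add(SSSZ, Z))))))
  [9] S(S(S(add(Z, mul(add(SZ, SZ), add(SSSZ, Z))))))
  [10] S(S(S(mul(add(SZ, SZ), add(SSSZ, Z)))))
  [11] S(S(S(mul(S(add(Z, SZ)), add(SSSZ, Z)))))
  [12] S(S(S(add(add(SSSZ, Z), mul(add(Z, SZ), add(SSSZ, Z))))))
  [13] S(S(S(add(S(add(SSZ, Z)), mul(add(Z, SZ), add(SSSZ, Z))))))
  [14] S(S(S(S(add(add(SSZ, Z), mul(add(Z, SZ), add(SSSZ, Z)))))))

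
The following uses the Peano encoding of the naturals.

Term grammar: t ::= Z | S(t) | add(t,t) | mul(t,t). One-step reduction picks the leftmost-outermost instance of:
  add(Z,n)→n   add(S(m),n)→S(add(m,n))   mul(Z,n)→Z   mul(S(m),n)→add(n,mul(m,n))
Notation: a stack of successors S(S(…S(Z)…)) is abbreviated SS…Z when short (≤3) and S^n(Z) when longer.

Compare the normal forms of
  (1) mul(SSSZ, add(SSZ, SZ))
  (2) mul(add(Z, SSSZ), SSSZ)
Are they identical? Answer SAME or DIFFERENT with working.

Term A:
  start: mul(SSSZ, add(SSZ, SZ))
  step 1: add(add(SSZ, SZ), mul(SSZ, add(SSZ, SZ)))
  step 2: add(S(add(SZ, SZ)), mul(SSZ, add(SSZ, SZ)))
  step 3: S(add(add(SZ, SZ), mul(SSZ, add(SSZ, SZ))))
  step 4: S(add(S(add(Z, SZ)), mul(SSZ, add(SSZ, SZ))))
  step 5: S(S(add(add(Z, SZ), mul(SSZ, add(SSZ, SZ)))))
  step 6: S(S(add(SZ, mul(SSZ, add(SSZ, SZ)))))
  step 7: S(S(S(add(Z, mul(SSZ, add(SSZ, SZ))))))
  step 8: S(S(S(mul(SSZ, add(SSZ, SZ)))))
  step 9: S(S(S(add(add(SSZ, SZ), mul(SZ, add(SSZ, SZ))))))
  step 10: S(S(S(add(S(add(SZ, SZ)), mul(SZ, add(SSZ, SZ))))))
  step 11: S(S(S(S(add(add(SZ, SZ), mul(SZ, add(SSZ, SZ)))))))
  step 12: S(S(S(S(add(S(add(Z, SZ)), mul(SZ, add(SSZ, SZ)))))))
  step 13: S(S(S(S(S(add(add(Z, SZ), mul(SZ, add(SSZ, SZ))))))))
  step 14: S(S(S(S(S(add(SZ, mul(SZ, add(SSZ, SZ))))))))
  step 15: S(S(S(S(S(S(add(Z, mul(SZ, add(SSZ, SZ)))))))))
  step 16: S(S(S(S(S(S(mul(SZ, add(SSZ, SZ))))))))
  step 17: S(S(S(S(S(S(add(add(SSZ, SZ), mul(Z, add(SSZ, SZ)))))))))
  step 18: S(S(S(S(S(S(add(S(add(SZ, SZ)), mul(Z, add(SSZ, SZ)))))))))
  step 19: S(S(S(S(S(S(S(add(add(SZ, SZ), mul(Z, add(SSZ, SZ))))))))))
  step 20: S(S(S(S(S(S(S(add(S(add(Z, SZ)), mul(Z, add(SSZ, SZ))))))))))
  step 21: S(S(S(S(S(S(S(S(add(add(Z, SZ), mul(Z, add(SSZ, SZ)))))))))))
  step 22: S(S(S(S(S(S(S(S(add(SZ, mul(Z, add(SSZ, SZ)))))))))))
  step 23: S(S(S(S(S(S(S(S(S(add(Z, mul(Z, add(SSZ, SZ))))))))))))
  step 24: S(S(S(S(S(S(S(S(S(mul(Z, add(SSZ, SZ)))))))))))
  step 25: S^9(Z)

Term B:
  start: mul(add(Z, SSSZ), SSSZ)
  step 1: mul(SSSZ, SSSZ)
  step 2: add(SSSZ, mul(SSZ, SSSZ))
  step 3: S(add(SSZ, mul(SSZ, SSSZ)))
  step 4: S(S(add(SZ, mul(SSZ, SSSZ))))
  step 5: S(S(S(add(Z, mul(SSZ, SSSZ)))))
  step 6: S(S(S(mul(SSZ, SSSZ))))
  step 7: S(S(S(add(SSSZ, mul(SZ, SSSZ)))))
  step 8: S(S(S(S(add(SSZ, mul(SZ, SSSZ))))))
  step 9: S(S(S(S(S(add(SZ, mul(SZ, SSSZ)))))))
  step 10: S(S(S(S(S(S(add(Z, mul(SZ, SSSZ))))))))
  step 11: S(S(S(S(S(S(mul(SZ, SSSZ)))))))
  step 12: S(S(S(S(S(S(add(SSSZ, mul(Z, SSSZ))))))))
  step 13: S(S(S(S(S(S(S(add(SSZ, mul(Z, SSSZ)))))))))
  step 14: S(S(S(S(S(S(S(S(add(SZ, mul(Z, SSSZ))))))))))
  step 15: S(S(S(S(S(S(S(S(S(add(Z, mul(Z, SSSZ)))))))))))
  step 16: S(S(S(S(S(S(S(S(S(mul(Z, SSSZ))))))))))
  step 17: S^9(Z)

Answer: SAME — A ⇓ S^9(Z), B ⇓ S^9(Z)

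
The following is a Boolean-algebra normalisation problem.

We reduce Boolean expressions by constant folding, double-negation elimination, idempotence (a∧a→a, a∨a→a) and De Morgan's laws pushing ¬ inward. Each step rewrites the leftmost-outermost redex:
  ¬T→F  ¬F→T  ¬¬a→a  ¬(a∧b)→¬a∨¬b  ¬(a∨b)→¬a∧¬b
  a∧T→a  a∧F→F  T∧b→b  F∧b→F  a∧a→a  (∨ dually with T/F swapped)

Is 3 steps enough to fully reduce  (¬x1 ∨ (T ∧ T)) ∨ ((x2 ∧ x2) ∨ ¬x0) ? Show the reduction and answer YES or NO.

  start: (¬x1 ∨ (T ∧ T)) ∨ ((x2 ∧ x2) ∨ ¬x0)
  [1] (¬x1 ∨ T) ∨ ((x2 ∧ x2) ∨ ¬x0)
  [2] T ∨ ((x2 ∧ x2) ∨ ¬x0)
  [3] T

Answer: YES — reaches normal form T in 3 ≤ 3 steps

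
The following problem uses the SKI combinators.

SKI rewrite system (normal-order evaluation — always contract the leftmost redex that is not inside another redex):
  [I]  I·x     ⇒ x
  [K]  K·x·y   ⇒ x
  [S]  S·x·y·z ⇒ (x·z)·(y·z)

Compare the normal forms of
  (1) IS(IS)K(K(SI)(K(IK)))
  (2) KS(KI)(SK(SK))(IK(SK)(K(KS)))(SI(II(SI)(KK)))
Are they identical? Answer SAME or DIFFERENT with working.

Term A:
  start: IS(IS)K(K(SI)(K(IK)))
  [1] S(IS)K(K(SI)(K(IK)))
  [2] IS(K(SI)(K(IK)))(K(K(SI)(K(IK))))
  [3] S(K(SI)(K(IK)))(K(K(SI)(K(IK))))
  [4] S(SI)(K(K(SI)(K(IK))))
  [5] S(SI)(K(SI))

Term B:
  start: KS(KI)(SK(SK))(IK(SK)(K(KS)))(SI(II(SI)(KK)))
  [1] S(SK(SK))(IK(SK)(K(KS)))(SI(II(SI)(KK)))
  [2] SK(SK)(SI(II(SI)(KK)))(IK(SK)(K(KS))(SI(II(SI)(KK))))
  [3] K(SI(II(SI)(KK)))(SK(SI(II(SI)(KK))))(IK(SK)(K(KS))(SI(II(SI)(KK))))
  [4] SI(II(SI)(KK))(IK(SK)(K(KS))(SI(II(SI)(KK))))
  [5] I(IK(SK)(K(KS))(SI(II(SI)(KK))))(II(SI)(KK)(IK(SK)(K(KS))(SI(II(SI)(KK)))))
  [6] IK(SK)(K(KS))(SI(II(SI)(KK)))(II(SI)(KK)(IK(SK)(K(KS))(SI(II(SI)(KK)))))
  [7] K(SK)(K(KS))(SI(II(SI)(KK)))(II(SI)(KK)(IK(SK)(K(KS))(SI(II(SI)(KK)))))
  [8] SK(SI(II(SI)(KK)))(II(SI)(KK)(IK(SK)(K(KS))(SI(II(SI)(KK)))))
  [9] K(II(SI)(KK)(IK(SK)(K(KS))(SI(II(SI)(KK)))))(SI(II(SI)(KK))(II(SI)(KK)(IK(SK)(K(KS))(SI(II(SI)(KK))))))
  [10] II(SI)(KK)(IK(SK)(K(KS))(SI(II(SI)(KK))))
  [11] I(SI)(KK)(IK(SK)(K(KS))(SI(II(SI)(KK))))
  [12] SI(KK)(IK(SK)(K(KS))(SI(II(SI)(KK))))
  [13] I(IK(SK)(K(KS))(SI(II(SI)(KK))))(KK(IK(SK)(K(KS))(SI(II(SI)(KK)))))
  [14] IK(SK)(K(KS))(SI(II(SI)(KK)))(KK(IK(SK)(K(KS))(SI(II(SI)(KK)))))
  [15] K(SK)(K(KS))(SI(II(SI)(KK)))(KK(IK(SK)(K(KS))(SI(II(SI)(KK)))))
  [16] SK(SI(II(SI)(KK)))(KK(IK(SK)(K(KS))(SI(II(SI)(KK)))))
  [17] K(KK(IK(SK)(K(KS))(SI(II(SI)(KK)))))(SI(II(SI)(KK))(KK(IK(SK)(K(KS))(SI(II(SI)(KK))))))
  [18] KK(IK(SK)(K(KS))(SI(II(SI)(KK))))
  [19] K

Answer: DIFFERENT — A ⇓ S(SI)(K(SI)), B ⇓ K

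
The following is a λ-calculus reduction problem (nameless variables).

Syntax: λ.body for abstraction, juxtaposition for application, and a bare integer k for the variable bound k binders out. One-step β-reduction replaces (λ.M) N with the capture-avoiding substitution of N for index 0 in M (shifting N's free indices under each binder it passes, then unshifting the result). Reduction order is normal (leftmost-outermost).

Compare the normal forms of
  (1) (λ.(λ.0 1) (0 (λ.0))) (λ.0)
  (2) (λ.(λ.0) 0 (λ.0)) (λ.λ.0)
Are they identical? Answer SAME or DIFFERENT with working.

Answer: SAME — A ⇓ λ.0, B ⇓ λ.0

Working:
Term A:
  start: (λ.(λ.0 1) (0 (λ.0))) (λ.0)
  [1] (λ.0 (λ.0)) ((λ.0) (λ.0))
  [2] (λ.0) (λ.0) (λ.0)
  [3] (λ.0) (λ.0)
  [4] λ.0

Term B:
  start: (λ.(λ.0) 0 (λ.0)) (λ.λ.0)
  [1] (λ.0) (λ.λ.0) (λ.0)
  [2] (λ.λ.0) (λ.0)
  [3] λ.0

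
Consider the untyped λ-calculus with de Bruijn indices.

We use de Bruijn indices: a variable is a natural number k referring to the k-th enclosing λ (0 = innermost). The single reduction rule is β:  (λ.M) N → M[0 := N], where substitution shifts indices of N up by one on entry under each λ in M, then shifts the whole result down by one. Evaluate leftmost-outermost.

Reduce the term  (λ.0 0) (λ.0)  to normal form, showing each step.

  start: (λ.0 0) (λ.0)
  →1  (λ.0) (λ.0)
  →2  λ.0

Answer: normal form = λ.0  (in 2 steps)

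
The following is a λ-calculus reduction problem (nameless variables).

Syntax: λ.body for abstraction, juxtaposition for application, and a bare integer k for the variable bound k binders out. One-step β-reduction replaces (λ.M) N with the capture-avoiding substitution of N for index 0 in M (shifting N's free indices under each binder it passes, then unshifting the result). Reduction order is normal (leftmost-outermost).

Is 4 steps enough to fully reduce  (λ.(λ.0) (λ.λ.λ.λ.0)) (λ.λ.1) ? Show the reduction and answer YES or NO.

Answer: YES — reaches normal form λ.λ.λ.λ.0 in 2 ≤ 4 steps

Derivation:
  start: (λ.(λ.0) (λ.λ.λ.λ.0)) (λ.λ.1)
  →1  (λ.0) (λ.λ.λ.λ.0)
  →2  λ.λ.λ.λ.0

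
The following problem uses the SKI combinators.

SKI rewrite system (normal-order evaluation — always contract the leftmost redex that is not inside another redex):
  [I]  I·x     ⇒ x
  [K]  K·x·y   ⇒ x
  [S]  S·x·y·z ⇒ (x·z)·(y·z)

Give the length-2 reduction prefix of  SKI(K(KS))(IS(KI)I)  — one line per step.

  start: SKI(K(KS))(IS(KI)I)
  →1  K(K(KS))(I(K(KS)))(IS(KI)I)
  →2  K(KS)(IS(KI)I)

Answer: after 2 steps: K(KS)(IS(KI)I)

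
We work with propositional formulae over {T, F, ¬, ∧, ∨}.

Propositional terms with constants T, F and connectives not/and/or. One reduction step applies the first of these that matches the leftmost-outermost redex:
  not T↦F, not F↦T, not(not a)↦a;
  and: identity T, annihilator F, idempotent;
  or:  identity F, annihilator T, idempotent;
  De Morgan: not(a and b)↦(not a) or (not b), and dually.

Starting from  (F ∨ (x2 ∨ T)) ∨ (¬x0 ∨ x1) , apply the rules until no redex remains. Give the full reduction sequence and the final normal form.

  start: (F ∨ (x2 ∨ T)) ∨ (¬x0 ∨ x1)
  step 1: (x2 ∨ T) ∨ (¬x0 ∨ x1)
  step 2: T ∨ (¬x0 ∨ x1)
  step 3: T

Answer: normal form = T  (in 3 steps)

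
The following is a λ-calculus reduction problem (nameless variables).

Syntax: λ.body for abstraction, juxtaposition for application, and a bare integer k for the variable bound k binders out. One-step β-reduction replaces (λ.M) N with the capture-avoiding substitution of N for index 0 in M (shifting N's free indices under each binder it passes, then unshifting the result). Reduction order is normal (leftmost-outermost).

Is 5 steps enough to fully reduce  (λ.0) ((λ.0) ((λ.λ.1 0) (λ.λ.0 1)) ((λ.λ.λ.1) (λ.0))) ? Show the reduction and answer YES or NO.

  start: (λ.0) ((λ.0) ((λ.λ.1 0) (λ.λ.0 1)) ((λ.λ.λ.1) (λ.0)))
  [1] (λ.0) ((λ.λ.1 0) (λ.λ.0 1)) ((λ.λ.λ.1) (λ.0))
  [2] (λ.λ.1 0) (λ.λ.0 1) ((λ.λ.λ.1) (λ.0))
  [3] (λ.(λ.λ.0 1) 0) ((λ.λ.λ.1) (λ.0))
  [4] (λ.λ.0 1) ((λ.λ.λ.1) (λ.0))
  [5] λ.0 ((λ.λ.λ.1) (λ.0))

Answer: NO — after 5 steps the term is λ.0 ((λ.λ.λ.1) (λ.0)), not yet normal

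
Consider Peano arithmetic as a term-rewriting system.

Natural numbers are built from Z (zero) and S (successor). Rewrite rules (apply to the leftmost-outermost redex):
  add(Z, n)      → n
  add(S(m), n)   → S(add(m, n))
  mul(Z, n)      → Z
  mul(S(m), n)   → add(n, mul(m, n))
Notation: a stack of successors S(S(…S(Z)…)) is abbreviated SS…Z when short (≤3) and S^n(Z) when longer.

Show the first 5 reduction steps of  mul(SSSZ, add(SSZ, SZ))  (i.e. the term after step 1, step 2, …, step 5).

  start: mul(SSSZ, add(SSZ, SZ))
  step 1: add(add(SSZ, SZ), mul(SSZ, add(SSZ, SZ)))
  step 2: add(S(add(SZ, SZ)), mul(SSZ, add(SSZ, SZ)))
  step 3: S(add(add(SZ, SZ), mul(SSZ, add(SSZ, SZ))))
  step 4: S(add(S(add(Z, SZ)), mul(SSZ, add(SSZ, SZ))))
  step 5: S(S(add(add(Z, SZ), mul(SSZ, add(SSZ, SZ)))))

Answer: after 5 steps: S(S(add(add(Z, SZ), mul(SSZ, add(SSZ, SZ)))))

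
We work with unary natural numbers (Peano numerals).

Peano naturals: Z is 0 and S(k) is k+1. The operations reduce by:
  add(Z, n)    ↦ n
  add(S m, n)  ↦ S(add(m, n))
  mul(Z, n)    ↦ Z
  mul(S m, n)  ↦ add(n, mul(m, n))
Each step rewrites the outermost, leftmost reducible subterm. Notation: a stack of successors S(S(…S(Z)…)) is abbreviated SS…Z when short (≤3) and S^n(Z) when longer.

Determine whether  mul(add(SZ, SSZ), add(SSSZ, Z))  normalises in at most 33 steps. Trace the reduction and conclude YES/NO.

Answer: YES — reaches normal form S^9(Z) in 30 ≤ 33 steps

Reduction:
  start: mul(add(SZ, SSZ), add(SSSZ, Z))
  step 1: mul(S(add(Z, SSZ)), add(SSSZ, Z))
  step 2: add(add(SSSZ, Z), mul(add(Z, SSZ), add(SSSZ, Z)))
  step 3: add(S(add(SSZ, Z)), mul(add(Z, SSZ), add(SSSZ, Z)))
  step 4: S(add(add(SSZ, Z), mul(add(Z, SSZ), add(SSSZ, Z))))
  step 5: S(add(S(add(SZ, Z)), mul(add(Z, SSZ), add(SSSZ, Z))))
  step 6: S(S(add(add(SZ, Z), mul(add(Z, SSZ), add(SSSZ, Z)))))
  step 7: S(S(add(S(add(Z, Z)), mul(add(Z, SSZ), add(SSSZ, Z)))))
  step 8: S(S(S(add(add(Z, Z), mul(add(Z, SSZ), add(SSSZ, Z))))))
  step 9: S(S(S(add(Z, mul(add(Z, SSZ), add(SSSZ, Z))))))
  step 10: S(S(S(mul(add(Z, SSZ), add(SSSZ, Z)))))
  step 11: S(S(S(mul(SSZ, add(SSSZ, Z)))))
  step 12: S(S(S(add(add(SSSZ, Z), mul(SZ, add(SSSZ, Z))))))
  step 13: S(S(S(add(S(add(SSZ, Z)), mul(SZ, add(SSSZ, Z))))))
  step 14: S(S(S(S(add(add(SSZ, Z), mul(SZ, add(SSSZ, Z)))))))
  step 15: S(S(S(S(add(S(add(SZ, Z)), mul(SZ, add(SSSZ, Z)))))))
  step 16: S(S(S(S(S(add(add(SZ, Z), mul(SZ, add(SSSZ, Z))))))))
  step 17: S(S(S(S(S(add(S(add(Z, Z)), mul(SZ, add(SSSZ, Z))))))))
  step 18: S(S(S(S(S(S(add(add(Z, Z), mul(SZ, add(SSSZ, Z)))))))))
  step 19: S(S(S(S(S(S(add(Z, mul(SZ, add(SSSZ, Z)))))))))
  step 20: S(S(S(S(S(S(mul(SZ, add(SSSZ, Z))))))))
  step 21: S(S(S(S(S(S(add(add(SSSZ, Z), mul(Z, add(SSSZ, Z)))))))))
  step 22: S(S(S(S(S(S(add(S(add(SSZ, Z)), mul(Z, add(SSSZ, Z)))))))))
  step 23: S(S(S(S(S(S(S(add(add(SSZ, Z), mul(Z, add(SSSZ, Z))))))))))
  step 24: S(S(S(S(S(S(S(add(S(add(SZ, Z)), mul(Z, add(SSSZ, Z))))))))))
  step 25: S(S(S(S(S(S(S(S(add(add(SZ, Z), mul(Z, add(SSSZ, Z)))))))))))
  step 26: S(S(S(S(S(S(S(S(add(S(add(Z, Z)), mul(Z, add(SSSZ, Z)))))))))))
  step 27: S(S(S(S(S(S(S(S(S(add(add(Z, Z), mul(Z, add(SSSZ, Z))))))))))))
  step 28: S(S(S(S(S(S(S(S(S(add(Z, mul(Z, add(SSSZ, Z))))))))))))
  step 29: S(S(S(S(S(S(S(S(S(mul(Z, add(SSSZ, Z)))))))))))
  step 30: S^9(Z)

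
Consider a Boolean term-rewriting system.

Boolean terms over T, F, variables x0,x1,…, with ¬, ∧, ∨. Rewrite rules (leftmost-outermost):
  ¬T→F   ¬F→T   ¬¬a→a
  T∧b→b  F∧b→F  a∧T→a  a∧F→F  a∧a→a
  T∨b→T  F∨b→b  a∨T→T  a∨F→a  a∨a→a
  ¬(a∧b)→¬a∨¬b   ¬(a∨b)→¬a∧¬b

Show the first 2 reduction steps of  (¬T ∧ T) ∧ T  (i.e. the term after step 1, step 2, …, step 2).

  start: (¬T ∧ T) ∧ T
  step 1: ¬T ∧ T
  step 2: ¬T

Answer: after 2 steps: ¬T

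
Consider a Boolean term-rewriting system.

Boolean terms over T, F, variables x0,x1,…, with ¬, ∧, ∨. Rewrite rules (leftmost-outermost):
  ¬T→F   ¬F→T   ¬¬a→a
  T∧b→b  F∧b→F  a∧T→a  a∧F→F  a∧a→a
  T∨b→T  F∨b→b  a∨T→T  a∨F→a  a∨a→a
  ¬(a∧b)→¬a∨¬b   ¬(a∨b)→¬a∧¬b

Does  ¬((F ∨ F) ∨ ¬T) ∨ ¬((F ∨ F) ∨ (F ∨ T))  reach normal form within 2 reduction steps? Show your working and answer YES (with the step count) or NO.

Answer: NO — after 2 steps the term is ((¬F ∧ ¬F) ∧ ¬¬T) ∨ ¬((F ∨ F) ∨ (F ∨ T)), not yet normal

Working:
  start: ¬((F ∨ F) ∨ ¬T) ∨ ¬((F ∨ F) ∨ (F ∨ T))
  step 1: (¬(F ∨ F) ∧ ¬¬T) ∨ ¬((F ∨ F) ∨ (F ∨ T))
  step 2: ((¬F ∧ ¬F) ∧ ¬¬T) ∨ ¬((F ∨ F) ∨ (F ∨ T))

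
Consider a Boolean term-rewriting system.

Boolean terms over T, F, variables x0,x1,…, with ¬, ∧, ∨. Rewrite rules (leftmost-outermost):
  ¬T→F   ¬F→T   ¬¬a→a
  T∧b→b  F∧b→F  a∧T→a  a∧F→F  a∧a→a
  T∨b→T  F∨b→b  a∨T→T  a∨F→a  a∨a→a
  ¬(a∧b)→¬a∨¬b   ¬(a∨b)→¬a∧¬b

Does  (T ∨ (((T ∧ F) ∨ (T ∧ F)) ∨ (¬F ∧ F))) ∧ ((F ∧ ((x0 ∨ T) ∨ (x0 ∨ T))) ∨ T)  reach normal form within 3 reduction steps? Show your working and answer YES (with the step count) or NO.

Answer: YES — reaches normal form T in 3 ≤ 3 steps

Reduction:
  start: (T ∨ (((T ∧ F) ∨ (T ∧ F)) ∨ (¬F ∧ F))) ∧ ((F ∧ ((x0 ∨ T) ∨ (x0 ∨ T))) ∨ T)
  step 1: T ∧ ((F ∧ ((x0 ∨ T) ∨ (x0 ∨ T))) ∨ T)
  step 2: (F ∧ ((x0 ∨ T) ∨ (x0 ∨ T))) ∨ T
  step 3: T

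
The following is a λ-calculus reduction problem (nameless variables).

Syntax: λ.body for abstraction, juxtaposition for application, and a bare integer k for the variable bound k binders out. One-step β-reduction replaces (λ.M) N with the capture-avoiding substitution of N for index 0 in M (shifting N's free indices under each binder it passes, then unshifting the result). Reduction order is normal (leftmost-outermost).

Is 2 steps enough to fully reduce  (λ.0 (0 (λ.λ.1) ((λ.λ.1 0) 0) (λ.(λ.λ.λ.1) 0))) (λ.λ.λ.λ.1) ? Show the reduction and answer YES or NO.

  start: (λ.0 (0 (λ.λ.1) ((λ.λ.1 0) 0) (λ.(λ.λ.λ.1) 0))) (λ.λ.λ.λ.1)
  [1] (λ.λ.λ.λ.1) ((λ.λ.λ.λ.1) (λ.λ.1) ((λ.λ.1 0) (λ.λ.λ.λ.1)) (λ.(λ.λ.λ.1) 0))
  [2] λ.λ.λ.1

Answer: YES — reaches normal form λ.λ.λ.1 in 2 ≤ 2 steps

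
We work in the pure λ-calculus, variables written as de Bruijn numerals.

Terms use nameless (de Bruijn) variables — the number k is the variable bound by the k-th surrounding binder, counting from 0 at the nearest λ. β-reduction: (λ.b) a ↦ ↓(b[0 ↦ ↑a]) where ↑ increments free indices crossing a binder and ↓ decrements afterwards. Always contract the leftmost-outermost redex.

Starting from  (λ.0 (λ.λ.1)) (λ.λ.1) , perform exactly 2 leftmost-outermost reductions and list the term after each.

Answer: after 2 steps: λ.λ.λ.1

Reduction:
  start: (λ.0 (λ.λ.1)) (λ.λ.1)
  →1  (λ.λ.1) (λ.λ.1)
  →2  λ.λ.λ.1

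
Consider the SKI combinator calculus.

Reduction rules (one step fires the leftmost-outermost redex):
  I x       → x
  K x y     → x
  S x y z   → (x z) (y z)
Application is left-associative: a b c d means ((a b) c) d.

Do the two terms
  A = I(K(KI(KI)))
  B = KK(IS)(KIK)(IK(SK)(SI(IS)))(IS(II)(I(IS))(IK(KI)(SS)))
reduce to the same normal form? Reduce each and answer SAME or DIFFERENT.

Term A:
  start: I(K(KI(KI)))
  step 1: K(KI(KI))
  step 2: KI

Term B:
  start: KK(IS)(KIK)(IK(SK)(SI(IS)))(IS(II)(I(IS))(IK(KI)(SS)))
  step 1: K(KIK)(IK(SK)(SI(IS)))(IS(II)(I(IS))(IK(KI)(SS)))
  step 2: KIK(IS(II)(I(IS))(IK(KI)(SS)))
  step 3: I(IS(II)(I(IS))(IK(KI)(SS)))
  step 4: IS(II)(I(IS))(IK(KI)(SS))
  step 5: S(II)(I(IS))(IK(KI)(SS))
  step 6: II(IK(KI)(SS))(I(IS)(IK(KI)(SS)))
  step 7: I(IK(KI)(SS))(I(IS)(IK(KI)(SS)))
  step 8: IK(KI)(SS)(I(IS)(IK(KI)(SS)))
  step 9: K(KI)(SS)(I(IS)(IK(KI)(SS)))
  step 10: KI(I(IS)(IK(KI)(SS)))
  step 11: I

Answer: DIFFERENT — A ⇓ KI, B ⇓ I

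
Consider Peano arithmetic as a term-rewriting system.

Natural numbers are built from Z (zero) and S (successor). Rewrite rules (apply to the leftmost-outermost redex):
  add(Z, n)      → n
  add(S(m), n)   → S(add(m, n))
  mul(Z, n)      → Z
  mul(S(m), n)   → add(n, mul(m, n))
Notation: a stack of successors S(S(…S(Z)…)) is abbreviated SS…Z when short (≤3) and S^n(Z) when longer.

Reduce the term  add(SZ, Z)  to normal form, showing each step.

Answer: normal form = SZ  (in 2 steps)

Derivation:
  start: add(SZ, Z)
  [1] S(add(Z, Z))
  [2] SZ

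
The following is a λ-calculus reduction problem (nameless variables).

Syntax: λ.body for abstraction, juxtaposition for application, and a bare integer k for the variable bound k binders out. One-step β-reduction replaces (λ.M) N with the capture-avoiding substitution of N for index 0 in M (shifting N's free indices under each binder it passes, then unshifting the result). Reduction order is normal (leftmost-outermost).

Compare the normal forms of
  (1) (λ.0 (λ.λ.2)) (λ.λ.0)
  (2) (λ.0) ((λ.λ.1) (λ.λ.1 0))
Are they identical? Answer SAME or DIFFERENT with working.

Term A:
  start: (λ.0 (λ.λ.2)) (λ.λ.0)
  step 1: (λ.λ.0) (λ.λ.λ.λ.0)
  step 2: λ.0

Term B:
  start: (λ.0) ((λ.λ.1) (λ.λ.1 0))
  step 1: (λ.λ.1) (λ.λ.1 0)
  step 2: λ.λ.λ.1 0

Answer: DIFFERENT — A ⇓ λ.0, B ⇓ λ.λ.λ.1 0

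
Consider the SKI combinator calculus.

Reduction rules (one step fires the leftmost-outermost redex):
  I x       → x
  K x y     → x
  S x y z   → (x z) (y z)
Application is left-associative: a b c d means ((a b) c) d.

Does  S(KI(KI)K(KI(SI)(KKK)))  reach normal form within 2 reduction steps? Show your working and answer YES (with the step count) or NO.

  start: S(KI(KI)K(KI(SI)(KKK)))
  step 1: S(IK(KI(SI)(KKK)))
  step 2: S(K(KI(SI)(KKK)))

Answer: NO — after 2 steps the term is S(K(KI(SI)(KKK))), not yet normal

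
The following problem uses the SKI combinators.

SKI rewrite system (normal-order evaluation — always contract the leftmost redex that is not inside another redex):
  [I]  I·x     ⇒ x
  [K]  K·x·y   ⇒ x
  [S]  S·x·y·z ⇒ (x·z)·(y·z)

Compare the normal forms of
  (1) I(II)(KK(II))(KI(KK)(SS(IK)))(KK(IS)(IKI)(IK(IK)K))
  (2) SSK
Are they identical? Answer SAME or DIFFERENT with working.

Term A:
  start: I(II)(KK(II))(KI(KK)(SS(IK)))(KK(IS)(IKI)(IK(IK)K))
  →1  II(KK(II))(KI(KK)(SS(IK)))(KK(IS)(IKI)(IK(IK)K))
  →2  I(KK(II))(KI(KK)(SS(IK)))(KK(IS)(IKI)(IK(IK)K))
  →3  KK(II)(KI(KK)(SS(IK)))(KK(IS)(IKI)(IK(IK)K))
  →4  K(KI(KK)(SS(IK)))(KK(IS)(IKI)(IK(IK)K))
  →5  KI(KK)(SS(IK))
  →6  I(SS(IK))
  →7  SS(IK)
  →8  SSK

Term B:
  start: SSK

Answer: SAME — A ⇓ SSK, B ⇓ SSK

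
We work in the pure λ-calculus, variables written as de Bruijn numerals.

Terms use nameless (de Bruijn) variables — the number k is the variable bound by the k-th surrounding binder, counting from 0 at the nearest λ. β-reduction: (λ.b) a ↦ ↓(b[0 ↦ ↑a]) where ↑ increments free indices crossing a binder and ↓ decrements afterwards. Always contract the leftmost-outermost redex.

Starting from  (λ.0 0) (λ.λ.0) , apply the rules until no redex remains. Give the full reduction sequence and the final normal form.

  start: (λ.0 0) (λ.λ.0)
  step 1: (λ.λ.0) (λ.λ.0)
  step 2: λ.0

Answer: normal form = λ.0  (in 2 steps)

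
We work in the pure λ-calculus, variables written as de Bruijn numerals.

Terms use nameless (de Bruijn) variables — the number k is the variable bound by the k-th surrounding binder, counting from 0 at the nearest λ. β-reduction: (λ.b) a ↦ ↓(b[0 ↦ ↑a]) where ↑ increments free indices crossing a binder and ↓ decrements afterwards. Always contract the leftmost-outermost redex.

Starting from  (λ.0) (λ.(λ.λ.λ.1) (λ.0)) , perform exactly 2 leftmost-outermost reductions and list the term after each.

Answer: after 2 steps: λ.λ.λ.1

Working:
  start: (λ.0) (λ.(λ.λ.λ.1) (λ.0))
  →1  λ.(λ.λ.λ.1) (λ.0)
  →2  λ.λ.λ.1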